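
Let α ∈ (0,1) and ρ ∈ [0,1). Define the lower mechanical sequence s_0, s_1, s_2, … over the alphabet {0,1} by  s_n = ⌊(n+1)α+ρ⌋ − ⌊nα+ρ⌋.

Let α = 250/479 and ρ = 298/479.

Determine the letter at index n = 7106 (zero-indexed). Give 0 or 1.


0

(n+1)α + ρ = (7107·250 + 298) / 479 = 1777048/479
nα + ρ     = (7106·250 + 298) / 479 = 1776798/479
⌊1777048/479⌋ = 3709,  ⌊1776798/479⌋ = 3709
s_{7106} = 3709 − 3709 = 0


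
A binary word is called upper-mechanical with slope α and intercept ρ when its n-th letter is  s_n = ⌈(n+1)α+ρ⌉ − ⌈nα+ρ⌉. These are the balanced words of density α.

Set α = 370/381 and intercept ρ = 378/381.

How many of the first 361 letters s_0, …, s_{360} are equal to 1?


#1s = Σ_{n=0}^{360} s_n = Σ_{n=0}^{360} (⌈(n+1)α+ρ⌉ − ⌈nα+ρ⌉)
the sum telescopes: every ⌈nα+ρ⌉ with 0 < n < 361 appears once with + and once with −, leaving ⌈361α+ρ⌉ − ⌈0·α+ρ⌉
361α + ρ = (361·370 + 378) / 381 = 133948/381
ρ = 378/381
⌈133948/381⌉ = 352,  ⌈378/381⌉ = 1
#1s = 352 − 1 = 351

351


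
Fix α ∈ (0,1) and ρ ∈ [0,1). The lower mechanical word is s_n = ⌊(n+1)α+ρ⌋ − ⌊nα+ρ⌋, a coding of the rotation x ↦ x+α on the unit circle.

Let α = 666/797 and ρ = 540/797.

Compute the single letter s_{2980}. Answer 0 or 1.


(n+1)α + ρ = (2981·666 + 540) / 797 = 1985886/797
nα + ρ     = (2980·666 + 540) / 797 = 1985220/797
⌊1985886/797⌋ = 2491,  ⌊1985220/797⌋ = 2490
s_{2980} = 2491 − 2490 = 1

1


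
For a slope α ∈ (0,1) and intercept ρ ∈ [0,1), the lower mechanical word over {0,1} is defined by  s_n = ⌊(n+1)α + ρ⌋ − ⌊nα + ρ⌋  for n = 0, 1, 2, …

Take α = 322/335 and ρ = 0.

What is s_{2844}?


1

(n+1)α + ρ = (2845·322) / 335 = 916090/335
nα + ρ     = (2844·322) / 335 = 915768/335
⌊916090/335⌋ = 2734,  ⌊915768/335⌋ = 2733
s_{2844} = 2734 − 2733 = 1


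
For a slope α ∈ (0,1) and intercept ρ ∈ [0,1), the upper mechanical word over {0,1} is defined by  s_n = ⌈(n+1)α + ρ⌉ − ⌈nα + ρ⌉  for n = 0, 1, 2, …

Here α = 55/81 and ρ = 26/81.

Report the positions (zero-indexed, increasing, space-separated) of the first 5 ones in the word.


n=0: ⌈81/81⌉−⌈26/81⌉ = 1−1 = 0
n=1: ⌈136/81⌉−⌈81/81⌉ = 2−1 = 1  ← one
n=2: ⌈191/81⌉−⌈136/81⌉ = 3−2 = 1  ← one
n=3: ⌈246/81⌉−⌈191/81⌉ = 4−3 = 1  ← one
n=4: ⌈301/81⌉−⌈246/81⌉ = 4−4 = 0
n=5: ⌈356/81⌉−⌈301/81⌉ = 5−4 = 1  ← one
n=6: ⌈411/81⌉−⌈356/81⌉ = 6−5 = 1  ← one
positions of the first 5 ones: 1 2 3 5 6

1 2 3 5 6


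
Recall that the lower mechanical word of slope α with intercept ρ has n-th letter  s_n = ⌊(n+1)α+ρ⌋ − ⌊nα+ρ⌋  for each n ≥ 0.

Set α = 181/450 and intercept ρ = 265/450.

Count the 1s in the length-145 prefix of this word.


58

#1s = Σ_{n=0}^{144} s_n = Σ_{n=0}^{144} (⌊(n+1)α+ρ⌋ − ⌊nα+ρ⌋)
the sum telescopes: every ⌊nα+ρ⌋ with 0 < n < 145 appears once with + and once with −, leaving ⌊145α+ρ⌋ − ⌊0·α+ρ⌋
145α + ρ = (145·181 + 265) / 450 = 26510/450
ρ = 265/450
⌊26510/450⌋ = 58,  ⌊265/450⌋ = 0
#1s = 58 − 0 = 58


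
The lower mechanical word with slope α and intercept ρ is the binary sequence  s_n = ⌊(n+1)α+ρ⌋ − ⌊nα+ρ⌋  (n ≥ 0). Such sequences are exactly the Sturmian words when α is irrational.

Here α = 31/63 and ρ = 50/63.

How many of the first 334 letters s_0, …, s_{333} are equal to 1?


165

#1s = Σ_{n=0}^{333} s_n = Σ_{n=0}^{333} (⌊(n+1)α+ρ⌋ − ⌊nα+ρ⌋)
the sum telescopes: every ⌊nα+ρ⌋ with 0 < n < 334 appears once with + and once with −, leaving ⌊334α+ρ⌋ − ⌊0·α+ρ⌋
334α + ρ = (334·31 + 50) / 63 = 10404/63
ρ = 50/63
⌊10404/63⌋ = 165,  ⌊50/63⌋ = 0
#1s = 165 − 0 = 165


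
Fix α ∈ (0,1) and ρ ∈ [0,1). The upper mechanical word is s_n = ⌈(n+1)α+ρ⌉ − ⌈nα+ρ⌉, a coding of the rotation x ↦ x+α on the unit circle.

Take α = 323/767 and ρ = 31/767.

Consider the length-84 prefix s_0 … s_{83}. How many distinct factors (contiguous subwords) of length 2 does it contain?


t_n = ⌈(n·323+31)/767⌉ for n = 0 … 84:
  n=0…9: ⌈31/767⌉=1 ⌈354/767⌉=1 ⌈677/767⌉=1 ⌈1000/767⌉=2 ⌈1323/767⌉=2 ⌈1646/767⌉=3 ⌈1969/767⌉=3 ⌈2292/767⌉=3 ⌈2615/767⌉=4 ⌈2938/767⌉=4
  n=10…19: ⌈3261/767⌉=5 ⌈3584/767⌉=5 ⌈3907/767⌉=6 ⌈4230/767⌉=6 ⌈4553/767⌉=6 ⌈4876/767⌉=7 ⌈5199/767⌉=7 ⌈5522/767⌉=8 ⌈5845/767⌉=8 ⌈6168/767⌉=9
  n=20…29: ⌈6491/767⌉=9 ⌈6814/767⌉=9 ⌈7137/767⌉=10 ⌈7460/767⌉=10 ⌈7783/767⌉=11 ⌈8106/767⌉=11 ⌈8429/767⌉=11 ⌈8752/767⌉=12 ⌈9075/767⌉=12 ⌈9398/767⌉=13
  n=30…39: ⌈9721/767⌉=13 ⌈10044/767⌉=14 ⌈10367/767⌉=14 ⌈10690/767⌉=14 ⌈11013/767⌉=15 ⌈11336/767⌉=15 ⌈11659/767⌉=16 ⌈11982/767⌉=16 ⌈12305/767⌉=17 ⌈12628/767⌉=17
  n=40…49: ⌈12951/767⌉=17 ⌈13274/767⌉=18 ⌈13597/767⌉=18 ⌈13920/767⌉=19 ⌈14243/767⌉=19 ⌈14566/767⌉=19 ⌈14889/767⌉=20 ⌈15212/767⌉=20 ⌈15535/767⌉=21 ⌈15858/767⌉=21
  n=50…59: ⌈16181/767⌉=22 ⌈16504/767⌉=22 ⌈16827/767⌉=22 ⌈17150/767⌉=23 ⌈17473/767⌉=23 ⌈17796/767⌉=24 ⌈18119/767⌉=24 ⌈18442/767⌉=25 ⌈18765/767⌉=25 ⌈19088/767⌉=25
  n=60…69: ⌈19411/767⌉=26 ⌈19734/767⌉=26 ⌈20057/767⌉=27 ⌈20380/767⌉=27 ⌈20703/767⌉=27 ⌈21026/767⌉=28 ⌈21349/767⌉=28 ⌈21672/767⌉=29 ⌈21995/767⌉=29 ⌈22318/767⌉=30
  n=70…79: ⌈22641/767⌉=30 ⌈22964/767⌉=30 ⌈23287/767⌉=31 ⌈23610/767⌉=31 ⌈23933/767⌉=32 ⌈24256/767⌉=32 ⌈24579/767⌉=33 ⌈24902/767⌉=33 ⌈25225/767⌉=33 ⌈25548/767⌉=34
  n=80…84: ⌈25871/767⌉=34 ⌈26194/767⌉=35 ⌈26517/767⌉=35 ⌈26840/767⌉=35 ⌈27163/767⌉=36
s_n = t_(n+1) − t_n for n = 0 … 83 gives
prefix = 001010010101001010100101001010100101010010100101010010101001010010101001010100101001
slide a length-2 window over [0..1] … [82..83] (83 windows); first occurrence of each distinct factor:
  [  0..  1] 00
  [  1..  2] 01
  [  2..  3] 10
  (the other 80 windows repeat one of these)
distinct factors: {00, 01, 10}
count = 3  (Sturmian bound for length 2 is 3)

3


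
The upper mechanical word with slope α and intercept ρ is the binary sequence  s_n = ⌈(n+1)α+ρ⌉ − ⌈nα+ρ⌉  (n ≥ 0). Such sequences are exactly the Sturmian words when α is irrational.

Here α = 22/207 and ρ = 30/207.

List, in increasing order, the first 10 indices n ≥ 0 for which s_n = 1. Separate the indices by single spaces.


n=0: ⌈52/207⌉−⌈30/207⌉ = 1−1 = 0
n=1: ⌈74/207⌉−⌈52/207⌉ = 1−1 = 0
  …
n=8: ⌈228/207⌉−⌈206/207⌉ = 2−1 = 1  ← one
n=9: ⌈250/207⌉−⌈228/207⌉ = 2−2 = 0
n=10: ⌈272/207⌉−⌈250/207⌉ = 2−2 = 0
  …
n=17: ⌈426/207⌉−⌈404/207⌉ = 3−2 = 1  ← one
n=18: ⌈448/207⌉−⌈426/207⌉ = 3−3 = 0
n=19: ⌈470/207⌉−⌈448/207⌉ = 3−3 = 0
  …
n=26: ⌈624/207⌉−⌈602/207⌉ = 4−3 = 1  ← one
n=27: ⌈646/207⌉−⌈624/207⌉ = 4−4 = 0
n=28: ⌈668/207⌉−⌈646/207⌉ = 4−4 = 0
  …
n=36: ⌈844/207⌉−⌈822/207⌉ = 5−4 = 1  ← one
n=37: ⌈866/207⌉−⌈844/207⌉ = 5−5 = 0
n=38: ⌈888/207⌉−⌈866/207⌉ = 5−5 = 0
  …
n=45: ⌈1042/207⌉−⌈1020/207⌉ = 6−5 = 1  ← one
n=46: ⌈1064/207⌉−⌈1042/207⌉ = 6−6 = 0
n=47: ⌈1086/207⌉−⌈1064/207⌉ = 6−6 = 0
  …
n=55: ⌈1262/207⌉−⌈1240/207⌉ = 7−6 = 1  ← one
n=56: ⌈1284/207⌉−⌈1262/207⌉ = 7−7 = 0
n=57: ⌈1306/207⌉−⌈1284/207⌉ = 7−7 = 0
  …
n=64: ⌈1460/207⌉−⌈1438/207⌉ = 8−7 = 1  ← one
n=65: ⌈1482/207⌉−⌈1460/207⌉ = 8−8 = 0
n=66: ⌈1504/207⌉−⌈1482/207⌉ = 8−8 = 0
  …
n=73: ⌈1658/207⌉−⌈1636/207⌉ = 9−8 = 1  ← one
n=74: ⌈1680/207⌉−⌈1658/207⌉ = 9−9 = 0
n=75: ⌈1702/207⌉−⌈1680/207⌉ = 9−9 = 0
  …
n=83: ⌈1878/207⌉−⌈1856/207⌉ = 10−9 = 1  ← one
n=84: ⌈1900/207⌉−⌈1878/207⌉ = 10−10 = 0
n=85: ⌈1922/207⌉−⌈1900/207⌉ = 10−10 = 0
  …
n=92: ⌈2076/207⌉−⌈2054/207⌉ = 11−10 = 1  ← one
positions of the first 10 ones: 8 17 26 36 45 55 64 73 83 92

8 17 26 36 45 55 64 73 83 92


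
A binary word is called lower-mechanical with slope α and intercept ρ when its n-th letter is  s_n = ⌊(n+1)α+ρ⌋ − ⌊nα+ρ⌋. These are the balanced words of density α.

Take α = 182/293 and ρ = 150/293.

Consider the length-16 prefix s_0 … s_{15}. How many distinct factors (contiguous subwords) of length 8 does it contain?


8

t_n = ⌊(n·182+150)/293⌋ for n = 0 … 16:
  n=0…9: ⌊150/293⌋=0 ⌊332/293⌋=1 ⌊514/293⌋=1 ⌊696/293⌋=2 ⌊878/293⌋=2 ⌊1060/293⌋=3 ⌊1242/293⌋=4 ⌊1424/293⌋=4 ⌊1606/293⌋=5 ⌊1788/293⌋=6
  n=10…16: ⌊1970/293⌋=6 ⌊2152/293⌋=7 ⌊2334/293⌋=7 ⌊2516/293⌋=8 ⌊2698/293⌋=9 ⌊2880/293⌋=9 ⌊3062/293⌋=10
s_n = t_(n+1) − t_n for n = 0 … 15 gives
prefix = 1010110110101101
slide a length-8 window over [0..7] … [8..15] (9 windows); first occurrence of each distinct factor:
  [  0..  7] 10101101
  [  1..  8] 01011011
  [  2..  9] 10110110
  [  3.. 10] 01101101
  [  4.. 11] 11011010
  [  5.. 12] 10110101
  [  6.. 13] 01101011
  [  7.. 14] 11010110
  (the other 1 window repeats one of these)
distinct factors: {01011011, 01101011, 01101101, 10101101, 10110101, 10110110, 11010110, 11011010}
count = 8  (Sturmian bound for length 8 is 9)


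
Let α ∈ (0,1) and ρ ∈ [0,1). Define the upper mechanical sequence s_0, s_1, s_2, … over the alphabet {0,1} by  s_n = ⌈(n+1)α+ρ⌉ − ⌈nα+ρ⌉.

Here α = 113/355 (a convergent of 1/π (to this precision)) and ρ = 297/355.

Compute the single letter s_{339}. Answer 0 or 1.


1

(n+1)α + ρ = (340·113 + 297) / 355 = 38717/355
nα + ρ     = (339·113 + 297) / 355 = 38604/355
⌈38717/355⌉ = 110,  ⌈38604/355⌉ = 109
s_{339} = 110 − 109 = 1


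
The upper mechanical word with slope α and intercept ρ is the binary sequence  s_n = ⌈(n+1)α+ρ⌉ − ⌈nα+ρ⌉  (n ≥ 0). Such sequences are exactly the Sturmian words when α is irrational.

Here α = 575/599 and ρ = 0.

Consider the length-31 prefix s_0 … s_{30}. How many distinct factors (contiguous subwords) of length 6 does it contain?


t_n = ⌈(n·575)/599⌉ for n = 0 … 31:
  n=0…9: ⌈0/599⌉=0 ⌈575/599⌉=1 ⌈1150/599⌉=2 ⌈1725/599⌉=3 ⌈2300/599⌉=4 ⌈2875/599⌉=5 ⌈3450/599⌉=6 ⌈4025/599⌉=7 ⌈4600/599⌉=8 ⌈5175/599⌉=9
  n=10…19: ⌈5750/599⌉=10 ⌈6325/599⌉=11 ⌈6900/599⌉=12 ⌈7475/599⌉=13 ⌈8050/599⌉=14 ⌈8625/599⌉=15 ⌈9200/599⌉=16 ⌈9775/599⌉=17 ⌈10350/599⌉=18 ⌈10925/599⌉=19
  n=20…29: ⌈11500/599⌉=20 ⌈12075/599⌉=21 ⌈12650/599⌉=22 ⌈13225/599⌉=23 ⌈13800/599⌉=24 ⌈14375/599⌉=24 ⌈14950/599⌉=25 ⌈15525/599⌉=26 ⌈16100/599⌉=27 ⌈16675/599⌉=28
  n=30…31: ⌈17250/599⌉=29 ⌈17825/599⌉=30
s_n = t_(n+1) − t_n for n = 0 … 30 gives
prefix = 1111111111111111111111110111111
slide a length-6 window over [0..5] … [25..30] (26 windows); first occurrence of each distinct factor:
  [  0..  5] 111111
  [ 19.. 24] 111110
  [ 20.. 25] 111101
  [ 21.. 26] 111011
  [ 22.. 27] 110111
  [ 23.. 28] 101111
  [ 24.. 29] 011111
  (the other 19 windows repeat one of these)
distinct factors: {011111, 101111, 110111, 111011, 111101, 111110, 111111}
count = 7  (Sturmian bound for length 6 is 7)

7


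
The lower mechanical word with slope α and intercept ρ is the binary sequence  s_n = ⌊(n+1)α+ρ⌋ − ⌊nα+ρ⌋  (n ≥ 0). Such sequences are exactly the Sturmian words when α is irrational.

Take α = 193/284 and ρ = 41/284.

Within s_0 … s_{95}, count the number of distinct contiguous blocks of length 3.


4

t_n = ⌊(n·193+41)/284⌋ for n = 0 … 96:
  n=0…9: ⌊41/284⌋=0 ⌊234/284⌋=0 ⌊427/284⌋=1 ⌊620/284⌋=2 ⌊813/284⌋=2 ⌊1006/284⌋=3 ⌊1199/284⌋=4 ⌊1392/284⌋=4 ⌊1585/284⌋=5 ⌊1778/284⌋=6
  n=10…19: ⌊1971/284⌋=6 ⌊2164/284⌋=7 ⌊2357/284⌋=8 ⌊2550/284⌋=8 ⌊2743/284⌋=9 ⌊2936/284⌋=10 ⌊3129/284⌋=11 ⌊3322/284⌋=11 ⌊3515/284⌋=12 ⌊3708/284⌋=13
  n=20…29: ⌊3901/284⌋=13 ⌊4094/284⌋=14 ⌊4287/284⌋=15 ⌊4480/284⌋=15 ⌊4673/284⌋=16 ⌊4866/284⌋=17 ⌊5059/284⌋=17 ⌊5252/284⌋=18 ⌊5445/284⌋=19 ⌊5638/284⌋=19
  n=30…39: ⌊5831/284⌋=20 ⌊6024/284⌋=21 ⌊6217/284⌋=21 ⌊6410/284⌋=22 ⌊6603/284⌋=23 ⌊6796/284⌋=23 ⌊6989/284⌋=24 ⌊7182/284⌋=25 ⌊7375/284⌋=25 ⌊7568/284⌋=26
  n=40…49: ⌊7761/284⌋=27 ⌊7954/284⌋=28 ⌊8147/284⌋=28 ⌊8340/284⌋=29 ⌊8533/284⌋=30 ⌊8726/284⌋=30 ⌊8919/284⌋=31 ⌊9112/284⌋=32 ⌊9305/284⌋=32 ⌊9498/284⌋=33
  n=50…59: ⌊9691/284⌋=34 ⌊9884/284⌋=34 ⌊10077/284⌋=35 ⌊10270/284⌋=36 ⌊10463/284⌋=36 ⌊10656/284⌋=37 ⌊10849/284⌋=38 ⌊11042/284⌋=38 ⌊11235/284⌋=39 ⌊11428/284⌋=40
  n=60…69: ⌊11621/284⌋=40 ⌊11814/284⌋=41 ⌊12007/284⌋=42 ⌊12200/284⌋=42 ⌊12393/284⌋=43 ⌊12586/284⌋=44 ⌊12779/284⌋=44 ⌊12972/284⌋=45 ⌊13165/284⌋=46 ⌊13358/284⌋=47
  n=70…79: ⌊13551/284⌋=47 ⌊13744/284⌋=48 ⌊13937/284⌋=49 ⌊14130/284⌋=49 ⌊14323/284⌋=50 ⌊14516/284⌋=51 ⌊14709/284⌋=51 ⌊14902/284⌋=52 ⌊15095/284⌋=53 ⌊15288/284⌋=53
  n=80…89: ⌊15481/284⌋=54 ⌊15674/284⌋=55 ⌊15867/284⌋=55 ⌊16060/284⌋=56 ⌊16253/284⌋=57 ⌊16446/284⌋=57 ⌊16639/284⌋=58 ⌊16832/284⌋=59 ⌊17025/284⌋=59 ⌊17218/284⌋=60
  n=90…96: ⌊17411/284⌋=61 ⌊17604/284⌋=61 ⌊17797/284⌋=62 ⌊17990/284⌋=63 ⌊18183/284⌋=64 ⌊18376/284⌋=64 ⌊18569/284⌋=65
s_n = t_(n+1) − t_n for n = 0 … 95 gives
prefix = 011011011011011101101101101101101101101110110110110110110110110110111011011011011011011011011101
slide a length-3 window over [0..2] … [93..95] (94 windows); first occurrence of each distinct factor:
  [  0..  2] 011
  [  1..  3] 110
  [  2..  4] 101
  [ 13.. 15] 111
  (the other 90 windows repeat one of these)
distinct factors: {011, 101, 110, 111}
count = 4  (Sturmian bound for length 3 is 4)


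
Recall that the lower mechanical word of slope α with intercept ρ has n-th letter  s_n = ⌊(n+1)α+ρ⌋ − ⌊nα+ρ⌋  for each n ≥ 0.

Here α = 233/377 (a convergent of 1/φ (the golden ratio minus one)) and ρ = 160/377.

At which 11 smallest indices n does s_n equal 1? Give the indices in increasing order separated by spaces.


n=0: ⌊393/377⌋−⌊160/377⌋ = 1−0 = 1  ← one
n=1: ⌊626/377⌋−⌊393/377⌋ = 1−1 = 0
n=2: ⌊859/377⌋−⌊626/377⌋ = 2−1 = 1  ← one
n=3: ⌊1092/377⌋−⌊859/377⌋ = 2−2 = 0
n=4: ⌊1325/377⌋−⌊1092/377⌋ = 3−2 = 1  ← one
n=5: ⌊1558/377⌋−⌊1325/377⌋ = 4−3 = 1  ← one
n=6: ⌊1791/377⌋−⌊1558/377⌋ = 4−4 = 0
n=7: ⌊2024/377⌋−⌊1791/377⌋ = 5−4 = 1  ← one
n=8: ⌊2257/377⌋−⌊2024/377⌋ = 5−5 = 0
n=9: ⌊2490/377⌋−⌊2257/377⌋ = 6−5 = 1  ← one
n=10: ⌊2723/377⌋−⌊2490/377⌋ = 7−6 = 1  ← one
n=11: ⌊2956/377⌋−⌊2723/377⌋ = 7−7 = 0
n=12: ⌊3189/377⌋−⌊2956/377⌋ = 8−7 = 1  ← one
n=13: ⌊3422/377⌋−⌊3189/377⌋ = 9−8 = 1  ← one
n=14: ⌊3655/377⌋−⌊3422/377⌋ = 9−9 = 0
n=15: ⌊3888/377⌋−⌊3655/377⌋ = 10−9 = 1  ← one
n=16: ⌊4121/377⌋−⌊3888/377⌋ = 10−10 = 0
n=17: ⌊4354/377⌋−⌊4121/377⌋ = 11−10 = 1  ← one
positions of the first 11 ones: 0 2 4 5 7 9 10 12 13 15 17

0 2 4 5 7 9 10 12 13 15 17


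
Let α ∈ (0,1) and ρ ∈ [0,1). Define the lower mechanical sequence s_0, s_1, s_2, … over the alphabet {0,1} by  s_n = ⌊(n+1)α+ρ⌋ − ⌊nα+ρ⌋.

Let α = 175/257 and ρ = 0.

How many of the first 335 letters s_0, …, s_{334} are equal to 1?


228

#1s = Σ_{n=0}^{334} s_n = Σ_{n=0}^{334} (⌊(n+1)α+ρ⌋ − ⌊nα+ρ⌋)
the sum telescopes: every ⌊nα+ρ⌋ with 0 < n < 335 appears once with + and once with −, leaving ⌊335α+ρ⌋ − ⌊0·α+ρ⌋
335α + ρ = (335·175) / 257 = 58625/257
ρ = 0/257
⌊58625/257⌋ = 228,  ⌊0/257⌋ = 0
#1s = 228 − 0 = 228


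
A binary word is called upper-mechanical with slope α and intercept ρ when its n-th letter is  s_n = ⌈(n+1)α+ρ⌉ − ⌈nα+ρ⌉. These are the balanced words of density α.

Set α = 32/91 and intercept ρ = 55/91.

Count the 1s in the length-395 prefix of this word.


#1s = Σ_{n=0}^{394} s_n = Σ_{n=0}^{394} (⌈(n+1)α+ρ⌉ − ⌈nα+ρ⌉)
the sum telescopes: every ⌈nα+ρ⌉ with 0 < n < 395 appears once with + and once with −, leaving ⌈395α+ρ⌉ − ⌈0·α+ρ⌉
395α + ρ = (395·32 + 55) / 91 = 12695/91
ρ = 55/91
⌈12695/91⌉ = 140,  ⌈55/91⌉ = 1
#1s = 140 − 1 = 139

139


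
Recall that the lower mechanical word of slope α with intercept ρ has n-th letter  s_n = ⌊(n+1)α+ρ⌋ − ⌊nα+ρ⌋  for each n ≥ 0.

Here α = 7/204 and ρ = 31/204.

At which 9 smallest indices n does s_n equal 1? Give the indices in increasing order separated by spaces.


n=0: ⌊38/204⌋−⌊31/204⌋ = 0−0 = 0
n=1: ⌊45/204⌋−⌊38/204⌋ = 0−0 = 0
  …
n=24: ⌊206/204⌋−⌊199/204⌋ = 1−0 = 1  ← one
n=25: ⌊213/204⌋−⌊206/204⌋ = 1−1 = 0
n=26: ⌊220/204⌋−⌊213/204⌋ = 1−1 = 0
  …
n=53: ⌊409/204⌋−⌊402/204⌋ = 2−1 = 1  ← one
n=54: ⌊416/204⌋−⌊409/204⌋ = 2−2 = 0
n=55: ⌊423/204⌋−⌊416/204⌋ = 2−2 = 0
  …
n=82: ⌊612/204⌋−⌊605/204⌋ = 3−2 = 1  ← one
n=83: ⌊619/204⌋−⌊612/204⌋ = 3−3 = 0
n=84: ⌊626/204⌋−⌊619/204⌋ = 3−3 = 0
  …
n=112: ⌊822/204⌋−⌊815/204⌋ = 4−3 = 1  ← one
n=113: ⌊829/204⌋−⌊822/204⌋ = 4−4 = 0
n=114: ⌊836/204⌋−⌊829/204⌋ = 4−4 = 0
  …
n=141: ⌊1025/204⌋−⌊1018/204⌋ = 5−4 = 1  ← one
n=142: ⌊1032/204⌋−⌊1025/204⌋ = 5−5 = 0
n=143: ⌊1039/204⌋−⌊1032/204⌋ = 5−5 = 0
  …
n=170: ⌊1228/204⌋−⌊1221/204⌋ = 6−5 = 1  ← one
n=171: ⌊1235/204⌋−⌊1228/204⌋ = 6−6 = 0
n=172: ⌊1242/204⌋−⌊1235/204⌋ = 6−6 = 0
  …
n=199: ⌊1431/204⌋−⌊1424/204⌋ = 7−6 = 1  ← one
n=200: ⌊1438/204⌋−⌊1431/204⌋ = 7−7 = 0
n=201: ⌊1445/204⌋−⌊1438/204⌋ = 7−7 = 0
  …
n=228: ⌊1634/204⌋−⌊1627/204⌋ = 8−7 = 1  ← one
n=229: ⌊1641/204⌋−⌊1634/204⌋ = 8−8 = 0
n=230: ⌊1648/204⌋−⌊1641/204⌋ = 8−8 = 0
  …
n=257: ⌊1837/204⌋−⌊1830/204⌋ = 9−8 = 1  ← one
positions of the first 9 ones: 24 53 82 112 141 170 199 228 257

24 53 82 112 141 170 199 228 257


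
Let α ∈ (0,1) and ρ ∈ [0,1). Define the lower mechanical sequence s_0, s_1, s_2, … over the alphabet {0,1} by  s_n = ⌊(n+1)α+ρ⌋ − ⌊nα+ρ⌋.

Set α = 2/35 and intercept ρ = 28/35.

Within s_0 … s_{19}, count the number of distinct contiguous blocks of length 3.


4

t_n = ⌊(n·2+28)/35⌋ for n = 0 … 20:
  n=0…9: ⌊28/35⌋=0 ⌊30/35⌋=0 ⌊32/35⌋=0 ⌊34/35⌋=0 ⌊36/35⌋=1 ⌊38/35⌋=1 ⌊40/35⌋=1 ⌊42/35⌋=1 ⌊44/35⌋=1 ⌊46/35⌋=1
  n=10…19: ⌊48/35⌋=1 ⌊50/35⌋=1 ⌊52/35⌋=1 ⌊54/35⌋=1 ⌊56/35⌋=1 ⌊58/35⌋=1 ⌊60/35⌋=1 ⌊62/35⌋=1 ⌊64/35⌋=1 ⌊66/35⌋=1
  n=20: ⌊68/35⌋=1
s_n = t_(n+1) − t_n for n = 0 … 19 gives
prefix = 00010000000000000000
slide a length-3 window over [0..2] … [17..19] (18 windows); first occurrence of each distinct factor:
  [  0..  2] 000
  [  1..  3] 001
  [  2..  4] 010
  [  3..  5] 100
  (the other 14 windows repeat one of these)
distinct factors: {000, 001, 010, 100}
count = 4  (Sturmian bound for length 3 is 4)


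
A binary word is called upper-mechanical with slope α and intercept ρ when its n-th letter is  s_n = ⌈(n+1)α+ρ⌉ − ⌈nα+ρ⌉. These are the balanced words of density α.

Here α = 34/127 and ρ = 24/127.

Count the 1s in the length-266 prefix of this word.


#1s = Σ_{n=0}^{265} s_n = Σ_{n=0}^{265} (⌈(n+1)α+ρ⌉ − ⌈nα+ρ⌉)
the sum telescopes: every ⌈nα+ρ⌉ with 0 < n < 266 appears once with + and once with −, leaving ⌈266α+ρ⌉ − ⌈0·α+ρ⌉
266α + ρ = (266·34 + 24) / 127 = 9068/127
ρ = 24/127
⌈9068/127⌉ = 72,  ⌈24/127⌉ = 1
#1s = 72 − 1 = 71

71


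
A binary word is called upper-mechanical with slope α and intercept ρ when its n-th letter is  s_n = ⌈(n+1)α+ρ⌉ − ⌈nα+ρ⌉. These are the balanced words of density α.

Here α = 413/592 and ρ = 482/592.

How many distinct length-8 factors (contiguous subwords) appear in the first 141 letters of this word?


9

t_n = ⌈(n·413+482)/592⌉ for n = 0 … 141:
  n=0…9: ⌈482/592⌉=1 ⌈895/592⌉=2 ⌈1308/592⌉=3 ⌈1721/592⌉=3 ⌈2134/592⌉=4 ⌈2547/592⌉=5 ⌈2960/592⌉=5 ⌈3373/592⌉=6 ⌈3786/592⌉=7 ⌈4199/592⌉=8
  n=10…19: ⌈4612/592⌉=8 ⌈5025/592⌉=9 ⌈5438/592⌉=10 ⌈5851/592⌉=10 ⌈6264/592⌉=11 ⌈6677/592⌉=12 ⌈7090/592⌉=12 ⌈7503/592⌉=13 ⌈7916/592⌉=14 ⌈8329/592⌉=15
  n=20…29: ⌈8742/592⌉=15 ⌈9155/592⌉=16 ⌈9568/592⌉=17 ⌈9981/592⌉=17 ⌈10394/592⌉=18 ⌈10807/592⌉=19 ⌈11220/592⌉=19 ⌈11633/592⌉=20 ⌈12046/592⌉=21 ⌈12459/592⌉=22
  n=30…39: ⌈12872/592⌉=22 ⌈13285/592⌉=23 ⌈13698/592⌉=24 ⌈14111/592⌉=24 ⌈14524/592⌉=25 ⌈14937/592⌉=26 ⌈15350/592⌉=26 ⌈15763/592⌉=27 ⌈16176/592⌉=28 ⌈16589/592⌉=29
  n=40…49: ⌈17002/592⌉=29 ⌈17415/592⌉=30 ⌈17828/592⌉=31 ⌈18241/592⌉=31 ⌈18654/592⌉=32 ⌈19067/592⌉=33 ⌈19480/592⌉=33 ⌈19893/592⌉=34 ⌈20306/592⌉=35 ⌈20719/592⌉=35
  n=50…59: ⌈21132/592⌉=36 ⌈21545/592⌉=37 ⌈21958/592⌉=38 ⌈22371/592⌉=38 ⌈22784/592⌉=39 ⌈23197/592⌉=40 ⌈23610/592⌉=40 ⌈24023/592⌉=41 ⌈24436/592⌉=42 ⌈24849/592⌉=42
  n=60…69: ⌈25262/592⌉=43 ⌈25675/592⌉=44 ⌈26088/592⌉=45 ⌈26501/592⌉=45 ⌈26914/592⌉=46 ⌈27327/592⌉=47 ⌈27740/592⌉=47 ⌈28153/592⌉=48 ⌈28566/592⌉=49 ⌈28979/592⌉=49
  n=70…79: ⌈29392/592⌉=50 ⌈29805/592⌉=51 ⌈30218/592⌉=52 ⌈30631/592⌉=52 ⌈31044/592⌉=53 ⌈31457/592⌉=54 ⌈31870/592⌉=54 ⌈32283/592⌉=55 ⌈32696/592⌉=56 ⌈33109/592⌉=56
  n=80…89: ⌈33522/592⌉=57 ⌈33935/592⌉=58 ⌈34348/592⌉=59 ⌈34761/592⌉=59 ⌈35174/592⌉=60 ⌈35587/592⌉=61 ⌈36000/592⌉=61 ⌈36413/592⌉=62 ⌈36826/592⌉=63 ⌈37239/592⌉=63
  n=90…99: ⌈37652/592⌉=64 ⌈38065/592⌉=65 ⌈38478/592⌉=65 ⌈38891/592⌉=66 ⌈39304/592⌉=67 ⌈39717/592⌉=68 ⌈40130/592⌉=68 ⌈40543/592⌉=69 ⌈40956/592⌉=70 ⌈41369/592⌉=70
  n=100…109: ⌈41782/592⌉=71 ⌈42195/592⌉=72 ⌈42608/592⌉=72 ⌈43021/592⌉=73 ⌈43434/592⌉=74 ⌈43847/592⌉=75 ⌈44260/592⌉=75 ⌈44673/592⌉=76 ⌈45086/592⌉=77 ⌈45499/592⌉=77
  n=110…119: ⌈45912/592⌉=78 ⌈46325/592⌉=79 ⌈46738/592⌉=79 ⌈47151/592⌉=80 ⌈47564/592⌉=81 ⌈47977/592⌉=82 ⌈48390/592⌉=82 ⌈48803/592⌉=83 ⌈49216/592⌉=84 ⌈49629/592⌉=84
  n=120…129: ⌈50042/592⌉=85 ⌈50455/592⌉=86 ⌈50868/592⌉=86 ⌈51281/592⌉=87 ⌈51694/592⌉=88 ⌈52107/592⌉=89 ⌈52520/592⌉=89 ⌈52933/592⌉=90 ⌈53346/592⌉=91 ⌈53759/592⌉=91
  n=130…139: ⌈54172/592⌉=92 ⌈54585/592⌉=93 ⌈54998/592⌉=93 ⌈55411/592⌉=94 ⌈55824/592⌉=95 ⌈56237/592⌉=95 ⌈56650/592⌉=96 ⌈57063/592⌉=97 ⌈57476/592⌉=98 ⌈57889/592⌉=98
  n=140…141: ⌈58302/592⌉=99 ⌈58715/592⌉=100
s_n = t_(n+1) − t_n for n = 0 … 140 gives
prefix = 110110111011011011101101101110110110111011011011011101101101110110110111011011011101101101101110110110111011011011101101101110110110110111011
slide a length-8 window over [0..7] … [133..140] (134 windows); first occurrence of each distinct factor:
  [  0..  7] 11011011
  [  1..  8] 10110111
  [  2..  9] 01101110
  [  3.. 10] 11011101
  [  4.. 11] 10111011
  [  5.. 12] 01110110
  [  6.. 13] 11101101
  [  8.. 15] 10110110
  [  9.. 16] 01101101
  (the other 125 windows repeat one of these)
distinct factors: {01101101, 01101110, 01110110, 10110110, 10110111, 10111011, 11011011, 11011101, 11101101}
count = 9  (Sturmian bound for length 8 is 9)


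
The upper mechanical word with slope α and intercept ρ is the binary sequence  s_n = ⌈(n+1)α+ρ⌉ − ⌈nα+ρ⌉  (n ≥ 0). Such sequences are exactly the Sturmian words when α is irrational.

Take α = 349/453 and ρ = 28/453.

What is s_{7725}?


(n+1)α + ρ = (7726·349 + 28) / 453 = 2696402/453
nα + ρ     = (7725·349 + 28) / 453 = 2696053/453
⌈2696402/453⌉ = 5953,  ⌈2696053/453⌉ = 5952
s_{7725} = 5953 − 5952 = 1

1


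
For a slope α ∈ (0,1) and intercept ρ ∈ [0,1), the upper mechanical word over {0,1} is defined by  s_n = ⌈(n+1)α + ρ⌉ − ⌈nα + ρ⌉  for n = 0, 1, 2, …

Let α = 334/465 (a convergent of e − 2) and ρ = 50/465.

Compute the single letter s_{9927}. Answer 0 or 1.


1

(n+1)α + ρ = (9928·334 + 50) / 465 = 3316002/465
nα + ρ     = (9927·334 + 50) / 465 = 3315668/465
⌈3316002/465⌉ = 7132,  ⌈3315668/465⌉ = 7131
s_{9927} = 7132 − 7131 = 1


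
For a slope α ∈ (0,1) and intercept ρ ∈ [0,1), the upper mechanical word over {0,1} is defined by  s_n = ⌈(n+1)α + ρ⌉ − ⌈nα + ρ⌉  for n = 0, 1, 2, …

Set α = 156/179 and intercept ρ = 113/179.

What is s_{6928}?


(n+1)α + ρ = (6929·156 + 113) / 179 = 1081037/179
nα + ρ     = (6928·156 + 113) / 179 = 1080881/179
⌈1081037/179⌉ = 6040,  ⌈1080881/179⌉ = 6039
s_{6928} = 6040 − 6039 = 1

1


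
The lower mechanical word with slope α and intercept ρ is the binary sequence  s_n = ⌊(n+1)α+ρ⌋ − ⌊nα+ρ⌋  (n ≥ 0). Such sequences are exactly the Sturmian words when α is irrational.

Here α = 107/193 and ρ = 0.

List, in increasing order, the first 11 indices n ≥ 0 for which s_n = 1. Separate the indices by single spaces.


n=0: ⌊107/193⌋−⌊0/193⌋ = 0−0 = 0
n=1: ⌊214/193⌋−⌊107/193⌋ = 1−0 = 1  ← one
n=2: ⌊321/193⌋−⌊214/193⌋ = 1−1 = 0
n=3: ⌊428/193⌋−⌊321/193⌋ = 2−1 = 1  ← one
n=4: ⌊535/193⌋−⌊428/193⌋ = 2−2 = 0
n=5: ⌊642/193⌋−⌊535/193⌋ = 3−2 = 1  ← one
n=6: ⌊749/193⌋−⌊642/193⌋ = 3−3 = 0
n=7: ⌊856/193⌋−⌊749/193⌋ = 4−3 = 1  ← one
n=8: ⌊963/193⌋−⌊856/193⌋ = 4−4 = 0
n=9: ⌊1070/193⌋−⌊963/193⌋ = 5−4 = 1  ← one
n=10: ⌊1177/193⌋−⌊1070/193⌋ = 6−5 = 1  ← one
n=11: ⌊1284/193⌋−⌊1177/193⌋ = 6−6 = 0
n=12: ⌊1391/193⌋−⌊1284/193⌋ = 7−6 = 1  ← one
n=13: ⌊1498/193⌋−⌊1391/193⌋ = 7−7 = 0
n=14: ⌊1605/193⌋−⌊1498/193⌋ = 8−7 = 1  ← one
n=15: ⌊1712/193⌋−⌊1605/193⌋ = 8−8 = 0
n=16: ⌊1819/193⌋−⌊1712/193⌋ = 9−8 = 1  ← one
n=17: ⌊1926/193⌋−⌊1819/193⌋ = 9−9 = 0
n=18: ⌊2033/193⌋−⌊1926/193⌋ = 10−9 = 1  ← one
n=19: ⌊2140/193⌋−⌊2033/193⌋ = 11−10 = 1  ← one
positions of the first 11 ones: 1 3 5 7 9 10 12 14 16 18 19

1 3 5 7 9 10 12 14 16 18 19


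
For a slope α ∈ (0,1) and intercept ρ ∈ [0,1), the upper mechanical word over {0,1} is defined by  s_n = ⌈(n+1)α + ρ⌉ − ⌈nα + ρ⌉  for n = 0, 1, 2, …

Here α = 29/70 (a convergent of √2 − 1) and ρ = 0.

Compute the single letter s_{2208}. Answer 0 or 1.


(n+1)α + ρ = (2209·29) / 70 = 64061/70
nα + ρ     = (2208·29) / 70 = 64032/70
⌈64061/70⌉ = 916,  ⌈64032/70⌉ = 915
s_{2208} = 916 − 915 = 1

1


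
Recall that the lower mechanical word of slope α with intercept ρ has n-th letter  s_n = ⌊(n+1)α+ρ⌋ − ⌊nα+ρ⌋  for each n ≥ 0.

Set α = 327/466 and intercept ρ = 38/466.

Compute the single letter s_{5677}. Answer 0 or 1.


(n+1)α + ρ = (5678·327 + 38) / 466 = 1856744/466
nα + ρ     = (5677·327 + 38) / 466 = 1856417/466
⌊1856744/466⌋ = 3984,  ⌊1856417/466⌋ = 3983
s_{5677} = 3984 − 3983 = 1

1


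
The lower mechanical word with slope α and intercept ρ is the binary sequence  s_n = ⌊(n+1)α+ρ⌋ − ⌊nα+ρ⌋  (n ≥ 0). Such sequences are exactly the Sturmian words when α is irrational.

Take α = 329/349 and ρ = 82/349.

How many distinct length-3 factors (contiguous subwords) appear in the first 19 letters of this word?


4

t_n = ⌊(n·329+82)/349⌋ for n = 0 … 19:
  n=0…9: ⌊82/349⌋=0 ⌊411/349⌋=1 ⌊740/349⌋=2 ⌊1069/349⌋=3 ⌊1398/349⌋=4 ⌊1727/349⌋=4 ⌊2056/349⌋=5 ⌊2385/349⌋=6 ⌊2714/349⌋=7 ⌊3043/349⌋=8
  n=10…19: ⌊3372/349⌋=9 ⌊3701/349⌋=10 ⌊4030/349⌋=11 ⌊4359/349⌋=12 ⌊4688/349⌋=13 ⌊5017/349⌋=14 ⌊5346/349⌋=15 ⌊5675/349⌋=16 ⌊6004/349⌋=17 ⌊6333/349⌋=18
s_n = t_(n+1) − t_n for n = 0 … 18 gives
prefix = 1111011111111111111
slide a length-3 window over [0..2] … [16..18] (17 windows); first occurrence of each distinct factor:
  [  0..  2] 111
  [  2..  4] 110
  [  3..  5] 101
  [  4..  6] 011
  (the other 13 windows repeat one of these)
distinct factors: {011, 101, 110, 111}
count = 4  (Sturmian bound for length 3 is 4)


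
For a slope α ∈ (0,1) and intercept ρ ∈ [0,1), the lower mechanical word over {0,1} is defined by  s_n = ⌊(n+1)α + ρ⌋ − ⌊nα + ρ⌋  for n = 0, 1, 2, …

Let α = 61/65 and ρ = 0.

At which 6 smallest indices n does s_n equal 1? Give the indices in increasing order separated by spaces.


1 2 3 4 5 6

n=0: ⌊61/65⌋−⌊0/65⌋ = 0−0 = 0
n=1: ⌊122/65⌋−⌊61/65⌋ = 1−0 = 1  ← one
n=2: ⌊183/65⌋−⌊122/65⌋ = 2−1 = 1  ← one
n=3: ⌊244/65⌋−⌊183/65⌋ = 3−2 = 1  ← one
n=4: ⌊305/65⌋−⌊244/65⌋ = 4−3 = 1  ← one
n=5: ⌊366/65⌋−⌊305/65⌋ = 5−4 = 1  ← one
n=6: ⌊427/65⌋−⌊366/65⌋ = 6−5 = 1  ← one
positions of the first 6 ones: 1 2 3 4 5 6


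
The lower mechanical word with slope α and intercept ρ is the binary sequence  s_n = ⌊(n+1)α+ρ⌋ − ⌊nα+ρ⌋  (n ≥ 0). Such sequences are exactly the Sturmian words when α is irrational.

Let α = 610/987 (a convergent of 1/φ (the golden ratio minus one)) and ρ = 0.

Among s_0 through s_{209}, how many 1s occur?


129

#1s = Σ_{n=0}^{209} s_n = Σ_{n=0}^{209} (⌊(n+1)α+ρ⌋ − ⌊nα+ρ⌋)
the sum telescopes: every ⌊nα+ρ⌋ with 0 < n < 210 appears once with + and once with −, leaving ⌊210α+ρ⌋ − ⌊0·α+ρ⌋
210α + ρ = (210·610) / 987 = 128100/987
ρ = 0/987
⌊128100/987⌋ = 129,  ⌊0/987⌋ = 0
#1s = 129 − 0 = 129


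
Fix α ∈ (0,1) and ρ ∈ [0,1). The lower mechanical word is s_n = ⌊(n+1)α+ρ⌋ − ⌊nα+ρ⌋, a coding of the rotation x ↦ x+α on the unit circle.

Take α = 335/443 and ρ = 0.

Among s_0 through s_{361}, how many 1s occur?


273

#1s = Σ_{n=0}^{361} s_n = Σ_{n=0}^{361} (⌊(n+1)α+ρ⌋ − ⌊nα+ρ⌋)
the sum telescopes: every ⌊nα+ρ⌋ with 0 < n < 362 appears once with + and once with −, leaving ⌊362α+ρ⌋ − ⌊0·α+ρ⌋
362α + ρ = (362·335) / 443 = 121270/443
ρ = 0/443
⌊121270/443⌋ = 273,  ⌊0/443⌋ = 0
#1s = 273 − 0 = 273


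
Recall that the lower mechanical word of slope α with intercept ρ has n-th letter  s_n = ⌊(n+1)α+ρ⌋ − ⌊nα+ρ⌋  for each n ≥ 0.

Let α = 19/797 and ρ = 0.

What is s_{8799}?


(n+1)α + ρ = (8800·19) / 797 = 167200/797
nα + ρ     = (8799·19) / 797 = 167181/797
⌊167200/797⌋ = 209,  ⌊167181/797⌋ = 209
s_{8799} = 209 − 209 = 0

0


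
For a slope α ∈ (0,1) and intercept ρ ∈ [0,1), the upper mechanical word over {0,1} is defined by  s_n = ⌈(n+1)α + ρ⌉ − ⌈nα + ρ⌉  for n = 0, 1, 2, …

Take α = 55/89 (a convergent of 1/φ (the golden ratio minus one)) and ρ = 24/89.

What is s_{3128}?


(n+1)α + ρ = (3129·55 + 24) / 89 = 172119/89
nα + ρ     = (3128·55 + 24) / 89 = 172064/89
⌈172119/89⌉ = 1934,  ⌈172064/89⌉ = 1934
s_{3128} = 1934 − 1934 = 0

0


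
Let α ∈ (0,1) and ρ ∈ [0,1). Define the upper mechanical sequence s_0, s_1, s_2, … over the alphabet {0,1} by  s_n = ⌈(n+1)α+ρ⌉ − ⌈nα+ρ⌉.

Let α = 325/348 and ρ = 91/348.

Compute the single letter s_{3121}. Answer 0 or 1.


1

(n+1)α + ρ = (3122·325 + 91) / 348 = 1014741/348
nα + ρ     = (3121·325 + 91) / 348 = 1014416/348
⌈1014741/348⌉ = 2916,  ⌈1014416/348⌉ = 2915
s_{3121} = 2916 − 2915 = 1


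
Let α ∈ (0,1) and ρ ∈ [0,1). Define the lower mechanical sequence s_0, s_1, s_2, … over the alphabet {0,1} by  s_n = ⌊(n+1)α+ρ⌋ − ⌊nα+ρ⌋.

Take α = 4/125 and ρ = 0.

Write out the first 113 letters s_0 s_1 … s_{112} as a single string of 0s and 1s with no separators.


n=0: ⌊(1·4)/125⌋ − ⌊(0·4)/125⌋ = ⌊4/125⌋ − ⌊0/125⌋ = 0 − 0 = 0
n=1: ⌊(2·4)/125⌋ − ⌊(1·4)/125⌋ = ⌊8/125⌋ − ⌊4/125⌋ = 0 − 0 = 0
n=2: ⌊(3·4)/125⌋ − ⌊(2·4)/125⌋ = ⌊12/125⌋ − ⌊8/125⌋ = 0 − 0 = 0
n=3: ⌊(4·4)/125⌋ − ⌊(3·4)/125⌋ = ⌊16/125⌋ − ⌊12/125⌋ = 0 − 0 = 0
n=4: ⌊(5·4)/125⌋ − ⌊(4·4)/125⌋ = ⌊20/125⌋ − ⌊16/125⌋ = 0 − 0 = 0
n=5: ⌊(6·4)/125⌋ − ⌊(5·4)/125⌋ = ⌊24/125⌋ − ⌊20/125⌋ = 0 − 0 = 0
n=6: ⌊(7·4)/125⌋ − ⌊(6·4)/125⌋ = ⌊28/125⌋ − ⌊24/125⌋ = 0 − 0 = 0
n=7: ⌊(8·4)/125⌋ − ⌊(7·4)/125⌋ = ⌊32/125⌋ − ⌊28/125⌋ = 0 − 0 = 0
n=8: ⌊(9·4)/125⌋ − ⌊(8·4)/125⌋ = ⌊36/125⌋ − ⌊32/125⌋ = 0 − 0 = 0
n=9: ⌊(10·4)/125⌋ − ⌊(9·4)/125⌋ = ⌊40/125⌋ − ⌊36/125⌋ = 0 − 0 = 0
n=10: ⌊(11·4)/125⌋ − ⌊(10·4)/125⌋ = ⌊44/125⌋ − ⌊40/125⌋ = 0 − 0 = 0
n=11: ⌊(12·4)/125⌋ − ⌊(11·4)/125⌋ = ⌊48/125⌋ − ⌊44/125⌋ = 0 − 0 = 0
n=12: ⌊(13·4)/125⌋ − ⌊(12·4)/125⌋ = ⌊52/125⌋ − ⌊48/125⌋ = 0 − 0 = 0
n=13: ⌊(14·4)/125⌋ − ⌊(13·4)/125⌋ = ⌊56/125⌋ − ⌊52/125⌋ = 0 − 0 = 0
n=14: ⌊(15·4)/125⌋ − ⌊(14·4)/125⌋ = ⌊60/125⌋ − ⌊56/125⌋ = 0 − 0 = 0
n=15: ⌊(16·4)/125⌋ − ⌊(15·4)/125⌋ = ⌊64/125⌋ − ⌊60/125⌋ = 0 − 0 = 0
n=16: ⌊(17·4)/125⌋ − ⌊(16·4)/125⌋ = ⌊68/125⌋ − ⌊64/125⌋ = 0 − 0 = 0
n=17: ⌊(18·4)/125⌋ − ⌊(17·4)/125⌋ = ⌊72/125⌋ − ⌊68/125⌋ = 0 − 0 = 0
n=18: ⌊(19·4)/125⌋ − ⌊(18·4)/125⌋ = ⌊76/125⌋ − ⌊72/125⌋ = 0 − 0 = 0
n=19: ⌊(20·4)/125⌋ − ⌊(19·4)/125⌋ = ⌊80/125⌋ − ⌊76/125⌋ = 0 − 0 = 0
n=20: ⌊(21·4)/125⌋ − ⌊(20·4)/125⌋ = ⌊84/125⌋ − ⌊80/125⌋ = 0 − 0 = 0
n=21: ⌊(22·4)/125⌋ − ⌊(21·4)/125⌋ = ⌊88/125⌋ − ⌊84/125⌋ = 0 − 0 = 0
n=22: ⌊(23·4)/125⌋ − ⌊(22·4)/125⌋ = ⌊92/125⌋ − ⌊88/125⌋ = 0 − 0 = 0
n=23: ⌊(24·4)/125⌋ − ⌊(23·4)/125⌋ = ⌊96/125⌋ − ⌊92/125⌋ = 0 − 0 = 0
n=24: ⌊(25·4)/125⌋ − ⌊(24·4)/125⌋ = ⌊100/125⌋ − ⌊96/125⌋ = 0 − 0 = 0
n=25: ⌊(26·4)/125⌋ − ⌊(25·4)/125⌋ = ⌊104/125⌋ − ⌊100/125⌋ = 0 − 0 = 0
n=26: ⌊(27·4)/125⌋ − ⌊(26·4)/125⌋ = ⌊108/125⌋ − ⌊104/125⌋ = 0 − 0 = 0
n=27: ⌊(28·4)/125⌋ − ⌊(27·4)/125⌋ = ⌊112/125⌋ − ⌊108/125⌋ = 0 − 0 = 0
n=28: ⌊(29·4)/125⌋ − ⌊(28·4)/125⌋ = ⌊116/125⌋ − ⌊112/125⌋ = 0 − 0 = 0
n=29: ⌊(30·4)/125⌋ − ⌊(29·4)/125⌋ = ⌊120/125⌋ − ⌊116/125⌋ = 0 − 0 = 0
n=30: ⌊(31·4)/125⌋ − ⌊(30·4)/125⌋ = ⌊124/125⌋ − ⌊120/125⌋ = 0 − 0 = 0
n=31: ⌊(32·4)/125⌋ − ⌊(31·4)/125⌋ = ⌊128/125⌋ − ⌊124/125⌋ = 1 − 0 = 1
n=32: ⌊(33·4)/125⌋ − ⌊(32·4)/125⌋ = ⌊132/125⌋ − ⌊128/125⌋ = 1 − 1 = 0
n=33: ⌊(34·4)/125⌋ − ⌊(33·4)/125⌋ = ⌊136/125⌋ − ⌊132/125⌋ = 1 − 1 = 0
n=34: ⌊(35·4)/125⌋ − ⌊(34·4)/125⌋ = ⌊140/125⌋ − ⌊136/125⌋ = 1 − 1 = 0
n=35: ⌊(36·4)/125⌋ − ⌊(35·4)/125⌋ = ⌊144/125⌋ − ⌊140/125⌋ = 1 − 1 = 0
n=36: ⌊(37·4)/125⌋ − ⌊(36·4)/125⌋ = ⌊148/125⌋ − ⌊144/125⌋ = 1 − 1 = 0
n=37: ⌊(38·4)/125⌋ − ⌊(37·4)/125⌋ = ⌊152/125⌋ − ⌊148/125⌋ = 1 − 1 = 0
n=38: ⌊(39·4)/125⌋ − ⌊(38·4)/125⌋ = ⌊156/125⌋ − ⌊152/125⌋ = 1 − 1 = 0
n=39: ⌊(40·4)/125⌋ − ⌊(39·4)/125⌋ = ⌊160/125⌋ − ⌊156/125⌋ = 1 − 1 = 0
n=40: ⌊(41·4)/125⌋ − ⌊(40·4)/125⌋ = ⌊164/125⌋ − ⌊160/125⌋ = 1 − 1 = 0
n=41: ⌊(42·4)/125⌋ − ⌊(41·4)/125⌋ = ⌊168/125⌋ − ⌊164/125⌋ = 1 − 1 = 0
n=42: ⌊(43·4)/125⌋ − ⌊(42·4)/125⌋ = ⌊172/125⌋ − ⌊168/125⌋ = 1 − 1 = 0
n=43: ⌊(44·4)/125⌋ − ⌊(43·4)/125⌋ = ⌊176/125⌋ − ⌊172/125⌋ = 1 − 1 = 0
n=44: ⌊(45·4)/125⌋ − ⌊(44·4)/125⌋ = ⌊180/125⌋ − ⌊176/125⌋ = 1 − 1 = 0
n=45: ⌊(46·4)/125⌋ − ⌊(45·4)/125⌋ = ⌊184/125⌋ − ⌊180/125⌋ = 1 − 1 = 0
n=46: ⌊(47·4)/125⌋ − ⌊(46·4)/125⌋ = ⌊188/125⌋ − ⌊184/125⌋ = 1 − 1 = 0
n=47: ⌊(48·4)/125⌋ − ⌊(47·4)/125⌋ = ⌊192/125⌋ − ⌊188/125⌋ = 1 − 1 = 0
n=48: ⌊(49·4)/125⌋ − ⌊(48·4)/125⌋ = ⌊196/125⌋ − ⌊192/125⌋ = 1 − 1 = 0
n=49: ⌊(50·4)/125⌋ − ⌊(49·4)/125⌋ = ⌊200/125⌋ − ⌊196/125⌋ = 1 − 1 = 0
n=50: ⌊(51·4)/125⌋ − ⌊(50·4)/125⌋ = ⌊204/125⌋ − ⌊200/125⌋ = 1 − 1 = 0
n=51: ⌊(52·4)/125⌋ − ⌊(51·4)/125⌋ = ⌊208/125⌋ − ⌊204/125⌋ = 1 − 1 = 0
n=52: ⌊(53·4)/125⌋ − ⌊(52·4)/125⌋ = ⌊212/125⌋ − ⌊208/125⌋ = 1 − 1 = 0
n=53: ⌊(54·4)/125⌋ − ⌊(53·4)/125⌋ = ⌊216/125⌋ − ⌊212/125⌋ = 1 − 1 = 0
n=54: ⌊(55·4)/125⌋ − ⌊(54·4)/125⌋ = ⌊220/125⌋ − ⌊216/125⌋ = 1 − 1 = 0
n=55: ⌊(56·4)/125⌋ − ⌊(55·4)/125⌋ = ⌊224/125⌋ − ⌊220/125⌋ = 1 − 1 = 0
n=56: ⌊(57·4)/125⌋ − ⌊(56·4)/125⌋ = ⌊228/125⌋ − ⌊224/125⌋ = 1 − 1 = 0
n=57: ⌊(58·4)/125⌋ − ⌊(57·4)/125⌋ = ⌊232/125⌋ − ⌊228/125⌋ = 1 − 1 = 0
n=58: ⌊(59·4)/125⌋ − ⌊(58·4)/125⌋ = ⌊236/125⌋ − ⌊232/125⌋ = 1 − 1 = 0
n=59: ⌊(60·4)/125⌋ − ⌊(59·4)/125⌋ = ⌊240/125⌋ − ⌊236/125⌋ = 1 − 1 = 0
n=60: ⌊(61·4)/125⌋ − ⌊(60·4)/125⌋ = ⌊244/125⌋ − ⌊240/125⌋ = 1 − 1 = 0
n=61: ⌊(62·4)/125⌋ − ⌊(61·4)/125⌋ = ⌊248/125⌋ − ⌊244/125⌋ = 1 − 1 = 0
n=62: ⌊(63·4)/125⌋ − ⌊(62·4)/125⌋ = ⌊252/125⌋ − ⌊248/125⌋ = 2 − 1 = 1
n=63: ⌊(64·4)/125⌋ − ⌊(63·4)/125⌋ = ⌊256/125⌋ − ⌊252/125⌋ = 2 − 2 = 0
n=64: ⌊(65·4)/125⌋ − ⌊(64·4)/125⌋ = ⌊260/125⌋ − ⌊256/125⌋ = 2 − 2 = 0
n=65: ⌊(66·4)/125⌋ − ⌊(65·4)/125⌋ = ⌊264/125⌋ − ⌊260/125⌋ = 2 − 2 = 0
n=66: ⌊(67·4)/125⌋ − ⌊(66·4)/125⌋ = ⌊268/125⌋ − ⌊264/125⌋ = 2 − 2 = 0
n=67: ⌊(68·4)/125⌋ − ⌊(67·4)/125⌋ = ⌊272/125⌋ − ⌊268/125⌋ = 2 − 2 = 0
n=68: ⌊(69·4)/125⌋ − ⌊(68·4)/125⌋ = ⌊276/125⌋ − ⌊272/125⌋ = 2 − 2 = 0
n=69: ⌊(70·4)/125⌋ − ⌊(69·4)/125⌋ = ⌊280/125⌋ − ⌊276/125⌋ = 2 − 2 = 0
n=70: ⌊(71·4)/125⌋ − ⌊(70·4)/125⌋ = ⌊284/125⌋ − ⌊280/125⌋ = 2 − 2 = 0
n=71: ⌊(72·4)/125⌋ − ⌊(71·4)/125⌋ = ⌊288/125⌋ − ⌊284/125⌋ = 2 − 2 = 0
n=72: ⌊(73·4)/125⌋ − ⌊(72·4)/125⌋ = ⌊292/125⌋ − ⌊288/125⌋ = 2 − 2 = 0
n=73: ⌊(74·4)/125⌋ − ⌊(73·4)/125⌋ = ⌊296/125⌋ − ⌊292/125⌋ = 2 − 2 = 0
n=74: ⌊(75·4)/125⌋ − ⌊(74·4)/125⌋ = ⌊300/125⌋ − ⌊296/125⌋ = 2 − 2 = 0
n=75: ⌊(76·4)/125⌋ − ⌊(75·4)/125⌋ = ⌊304/125⌋ − ⌊300/125⌋ = 2 − 2 = 0
n=76: ⌊(77·4)/125⌋ − ⌊(76·4)/125⌋ = ⌊308/125⌋ − ⌊304/125⌋ = 2 − 2 = 0
n=77: ⌊(78·4)/125⌋ − ⌊(77·4)/125⌋ = ⌊312/125⌋ − ⌊308/125⌋ = 2 − 2 = 0
n=78: ⌊(79·4)/125⌋ − ⌊(78·4)/125⌋ = ⌊316/125⌋ − ⌊312/125⌋ = 2 − 2 = 0
n=79: ⌊(80·4)/125⌋ − ⌊(79·4)/125⌋ = ⌊320/125⌋ − ⌊316/125⌋ = 2 − 2 = 0
n=80: ⌊(81·4)/125⌋ − ⌊(80·4)/125⌋ = ⌊324/125⌋ − ⌊320/125⌋ = 2 − 2 = 0
n=81: ⌊(82·4)/125⌋ − ⌊(81·4)/125⌋ = ⌊328/125⌋ − ⌊324/125⌋ = 2 − 2 = 0
n=82: ⌊(83·4)/125⌋ − ⌊(82·4)/125⌋ = ⌊332/125⌋ − ⌊328/125⌋ = 2 − 2 = 0
n=83: ⌊(84·4)/125⌋ − ⌊(83·4)/125⌋ = ⌊336/125⌋ − ⌊332/125⌋ = 2 − 2 = 0
n=84: ⌊(85·4)/125⌋ − ⌊(84·4)/125⌋ = ⌊340/125⌋ − ⌊336/125⌋ = 2 − 2 = 0
n=85: ⌊(86·4)/125⌋ − ⌊(85·4)/125⌋ = ⌊344/125⌋ − ⌊340/125⌋ = 2 − 2 = 0
n=86: ⌊(87·4)/125⌋ − ⌊(86·4)/125⌋ = ⌊348/125⌋ − ⌊344/125⌋ = 2 − 2 = 0
n=87: ⌊(88·4)/125⌋ − ⌊(87·4)/125⌋ = ⌊352/125⌋ − ⌊348/125⌋ = 2 − 2 = 0
n=88: ⌊(89·4)/125⌋ − ⌊(88·4)/125⌋ = ⌊356/125⌋ − ⌊352/125⌋ = 2 − 2 = 0
n=89: ⌊(90·4)/125⌋ − ⌊(89·4)/125⌋ = ⌊360/125⌋ − ⌊356/125⌋ = 2 − 2 = 0
n=90: ⌊(91·4)/125⌋ − ⌊(90·4)/125⌋ = ⌊364/125⌋ − ⌊360/125⌋ = 2 − 2 = 0
n=91: ⌊(92·4)/125⌋ − ⌊(91·4)/125⌋ = ⌊368/125⌋ − ⌊364/125⌋ = 2 − 2 = 0
n=92: ⌊(93·4)/125⌋ − ⌊(92·4)/125⌋ = ⌊372/125⌋ − ⌊368/125⌋ = 2 − 2 = 0
n=93: ⌊(94·4)/125⌋ − ⌊(93·4)/125⌋ = ⌊376/125⌋ − ⌊372/125⌋ = 3 − 2 = 1
n=94: ⌊(95·4)/125⌋ − ⌊(94·4)/125⌋ = ⌊380/125⌋ − ⌊376/125⌋ = 3 − 3 = 0
n=95: ⌊(96·4)/125⌋ − ⌊(95·4)/125⌋ = ⌊384/125⌋ − ⌊380/125⌋ = 3 − 3 = 0
n=96: ⌊(97·4)/125⌋ − ⌊(96·4)/125⌋ = ⌊388/125⌋ − ⌊384/125⌋ = 3 − 3 = 0
n=97: ⌊(98·4)/125⌋ − ⌊(97·4)/125⌋ = ⌊392/125⌋ − ⌊388/125⌋ = 3 − 3 = 0
n=98: ⌊(99·4)/125⌋ − ⌊(98·4)/125⌋ = ⌊396/125⌋ − ⌊392/125⌋ = 3 − 3 = 0
n=99: ⌊(100·4)/125⌋ − ⌊(99·4)/125⌋ = ⌊400/125⌋ − ⌊396/125⌋ = 3 − 3 = 0
n=100: ⌊(101·4)/125⌋ − ⌊(100·4)/125⌋ = ⌊404/125⌋ − ⌊400/125⌋ = 3 − 3 = 0
n=101: ⌊(102·4)/125⌋ − ⌊(101·4)/125⌋ = ⌊408/125⌋ − ⌊404/125⌋ = 3 − 3 = 0
n=102: ⌊(103·4)/125⌋ − ⌊(102·4)/125⌋ = ⌊412/125⌋ − ⌊408/125⌋ = 3 − 3 = 0
n=103: ⌊(104·4)/125⌋ − ⌊(103·4)/125⌋ = ⌊416/125⌋ − ⌊412/125⌋ = 3 − 3 = 0
n=104: ⌊(105·4)/125⌋ − ⌊(104·4)/125⌋ = ⌊420/125⌋ − ⌊416/125⌋ = 3 − 3 = 0
n=105: ⌊(106·4)/125⌋ − ⌊(105·4)/125⌋ = ⌊424/125⌋ − ⌊420/125⌋ = 3 − 3 = 0
n=106: ⌊(107·4)/125⌋ − ⌊(106·4)/125⌋ = ⌊428/125⌋ − ⌊424/125⌋ = 3 − 3 = 0
n=107: ⌊(108·4)/125⌋ − ⌊(107·4)/125⌋ = ⌊432/125⌋ − ⌊428/125⌋ = 3 − 3 = 0
n=108: ⌊(109·4)/125⌋ − ⌊(108·4)/125⌋ = ⌊436/125⌋ − ⌊432/125⌋ = 3 − 3 = 0
n=109: ⌊(110·4)/125⌋ − ⌊(109·4)/125⌋ = ⌊440/125⌋ − ⌊436/125⌋ = 3 − 3 = 0
n=110: ⌊(111·4)/125⌋ − ⌊(110·4)/125⌋ = ⌊444/125⌋ − ⌊440/125⌋ = 3 − 3 = 0
n=111: ⌊(112·4)/125⌋ − ⌊(111·4)/125⌋ = ⌊448/125⌋ − ⌊444/125⌋ = 3 − 3 = 0
n=112: ⌊(113·4)/125⌋ − ⌊(112·4)/125⌋ = ⌊452/125⌋ − ⌊448/125⌋ = 3 − 3 = 0

00000000000000000000000000000001000000000000000000000000000000100000000000000000000000000000010000000000000000000
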